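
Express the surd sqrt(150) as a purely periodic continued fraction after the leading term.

[12; (4, 24)]

Write x_i = (sqrt(150) + m_i)/d_i with (m_0, d_0) = (0, 1). a_0 = floor(sqrt(150)) = 12, since 12^2 = 144 <= 150 < 169 = 13^2.
Iterate m_{i+1} = d_i*a_i - m_i, d_{i+1} = (150 - m_{i+1}^2)/d_i, a_{i+1} = floor((a_0 + m_{i+1})/d_{i+1}):
  m_1 = 1*12 - 0 = 12, d_1 = (150 - 12^2)/1 = 6/1 = 6, a_1 = floor((12 + 12)/6) = 4.
  m_2 = 6*4 - 12 = 12, d_2 = (150 - 12^2)/6 = 6/6 = 1, a_2 = floor((12 + 12)/1) = 24.
  m_3 = 1*24 - 12 = 12, d_3 = (150 - 12^2)/1 = 6/1 = 6: (m_3, d_3) = (m_1, d_1) = (12, 6), so from here the quotients repeat a_1, a_2; the period length is 2.
Hence the expansion of sqrt(150) is a_0 = 12 followed by the repeating block 4, 24 (period 2).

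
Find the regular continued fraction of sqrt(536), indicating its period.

Write x_i = (sqrt(536) + m_i)/d_i with (m_0, d_0) = (0, 1). a_0 = floor(sqrt(536)) = 23, since 23^2 = 529 <= 536 < 576 = 24^2.
Iterate m_{i+1} = d_i*a_i - m_i, d_{i+1} = (536 - m_{i+1}^2)/d_i, a_{i+1} = floor((a_0 + m_{i+1})/d_{i+1}):
  m_1 = 1*23 - 0 = 23, d_1 = (536 - 23^2)/1 = 7/1 = 7, a_1 = floor((23 + 23)/7) = 6.
  m_2 = 7*6 - 23 = 19, d_2 = (536 - 19^2)/7 = 175/7 = 25, a_2 = floor((23 + 19)/25) = 1.
  m_3 = 25*1 - 19 = 6, d_3 = (536 - 6^2)/25 = 500/25 = 20, a_3 = floor((23 + 6)/20) = 1.
  m_4 = 20*1 - 6 = 14, d_4 = (536 - 14^2)/20 = 340/20 = 17, a_4 = floor((23 + 14)/17) = 2.
  m_5 = 17*2 - 14 = 20, d_5 = (536 - 20^2)/17 = 136/17 = 8, a_5 = floor((23 + 20)/8) = 5.
  m_6 = 8*5 - 20 = 20, d_6 = (536 - 20^2)/8 = 136/8 = 17, a_6 = floor((23 + 20)/17) = 2.
  m_7 = 17*2 - 20 = 14, d_7 = (536 - 14^2)/17 = 340/17 = 20, a_7 = floor((23 + 14)/20) = 1.
  m_8 = 20*1 - 14 = 6, d_8 = (536 - 6^2)/20 = 500/20 = 25, a_8 = floor((23 + 6)/25) = 1.
  m_9 = 25*1 - 6 = 19, d_9 = (536 - 19^2)/25 = 175/25 = 7, a_9 = floor((23 + 19)/7) = 6.
  m_10 = 7*6 - 19 = 23, d_10 = (536 - 23^2)/7 = 7/7 = 1, a_10 = floor((23 + 23)/1) = 46.
  m_11 = 1*46 - 23 = 23, d_11 = (536 - 23^2)/1 = 7/1 = 7: (m_11, d_11) = (m_1, d_1) = (23, 7), so from here the quotients repeat a_1, ..., a_10; the period length is 10.
Hence the expansion of sqrt(536) is a_0 = 23 followed by the repeating block 6, 1, 1, 2, 5, 2, 1, 1, 6, 46 (period 10).

[23; (6, 1, 1, 2, 5, 2, 1, 1, 6, 46)]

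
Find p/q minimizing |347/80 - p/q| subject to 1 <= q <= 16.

13/3

Expand x = 347/80 as a continued fraction with the Euclidean algorithm:
  347 = 4*80 + 27, so a_0 = 4.
  80 = 2*27 + 26, so a_1 = 2.
  27 = 1*26 + 1, so a_2 = 1.
  26 = 26*1 + 0, so a_3 = 26.
so x = [4; 2, 1, 26].
Convergents (p_i = a_i*p_{i-1} + p_{i-2}, q_i = a_i*q_{i-1} + q_{i-2} with p_{-2}=0, p_{-1}=1, q_{-2}=1, q_{-1}=0), until the denominator exceeds 16:
  i=0: a_0=4, p_0 = 4*1 + 0 = 4, q_0 = 4*0 + 1 = 1.
  i=1: a_1=2, p_1 = 2*4 + 1 = 9, q_1 = 2*1 + 0 = 2.
  i=2: a_2=1, p_2 = 1*9 + 4 = 13, q_2 = 1*2 + 1 = 3.
  i=3: a_3=26, p_3 = 26*13 + 9 = 347, q_3 = 26*3 + 2 = 80.
q_3 = 80 > 16, so the last convergent with denominator <= 16 is p_2/q_2 = 13/3.
The closest fraction with denominator <= 16 is either p_2/q_2 or the intermediate fraction (k*p_2 + p_1)/(k*q_2 + q_1) with the largest k >= 1 whose denominator stays <= 16; these approach x as k grows, and every other convergent or intermediate fraction in range is farther away.
Largest k: floor((16 - q_1)/q_2) = floor((16 - 2)/3) = 4.
That gives (4*13 + 9)/(4*3 + 2) = 61/14.
Compare the errors: |x - 13/3| = |347*3 - 13*80|/(80*3) = 1/240, and |x - 61/14| = |347*14 - 61*80|/(80*14) = 22/1120.
Cross-multiplying, 1*1120 = 1120 < 5280 = 22*240, so 1/240 is smaller: the convergent 13/3 is closer to x than 61/14.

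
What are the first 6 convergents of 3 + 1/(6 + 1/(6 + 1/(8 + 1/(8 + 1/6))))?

3/1, 19/6, 117/37, 955/302, 7757/2453, 47497/15020

Using the convergent recurrence p_i = a_i*p_{i-1} + p_{i-2}, q_i = a_i*q_{i-1} + q_{i-2} with p_{-2}=0, p_{-1}=1, q_{-2}=1, q_{-1}=0:
  i=0: a_0=3, p_0 = 3*1 + 0 = 3, q_0 = 3*0 + 1 = 1.
  i=1: a_1=6, p_1 = 6*3 + 1 = 19, q_1 = 6*1 + 0 = 6.
  i=2: a_2=6, p_2 = 6*19 + 3 = 117, q_2 = 6*6 + 1 = 37.
  i=3: a_3=8, p_3 = 8*117 + 19 = 955, q_3 = 8*37 + 6 = 302.
  i=4: a_4=8, p_4 = 8*955 + 117 = 7757, q_4 = 8*302 + 37 = 2453.
  i=5: a_5=6, p_5 = 6*7757 + 955 = 47497, q_5 = 6*2453 + 302 = 15020.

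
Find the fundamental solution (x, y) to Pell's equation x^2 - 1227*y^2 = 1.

First expand sqrt(1227) as a continued fraction. With x_i = (sqrt(1227) + m_i)/d_i and (m_0, d_0) = (0, 1): a_0 = floor(sqrt(1227)) = 35, since 35^2 = 1225 <= 1227 < 1296 = 36^2.
Iterate m_{i+1} = d_i*a_i - m_i, d_{i+1} = (1227 - m_{i+1}^2)/d_i, a_{i+1} = floor((a_0 + m_{i+1})/d_{i+1}):
  m_1 = 1*35 - 0 = 35, d_1 = (1227 - 35^2)/1 = 2/1 = 2, a_1 = floor((35 + 35)/2) = 35.
  m_2 = 2*35 - 35 = 35, d_2 = (1227 - 35^2)/2 = 2/2 = 1, a_2 = floor((35 + 35)/1) = 70.
  m_3 = 1*70 - 35 = 35, d_3 = (1227 - 35^2)/1 = 2/1 = 2: (m_3, d_3) = (m_1, d_1) = (35, 2), so from here the quotients repeat a_1, a_2; the period length is 2.
So sqrt(1227) = [35; (35, 70)] with period length k = 2.
k is even, so the fundamental solution of x^2 - 1227y^2 = 1 is (p_{k-1}, q_{k-1}) = (p_1, q_1); compute convergents through index 1.
Convergents (p_i = a_i*p_{i-1} + p_{i-2}, q_i = a_i*q_{i-1} + q_{i-2} with p_{-2}=0, p_{-1}=1, q_{-2}=1, q_{-1}=0):
  i=0: a_0=35, p_0 = 35*1 + 0 = 35, q_0 = 35*0 + 1 = 1.
  i=1: a_1=35, p_1 = 35*35 + 1 = 1226, q_1 = 35*1 + 0 = 35.
Check: 1226^2 - 1227*35^2 = 1503076 - 1503075 = 1, so (x, y) = (1226, 35) solves the equation, and by the theorem it is the least positive solution.

(x, y) = (1226, 35)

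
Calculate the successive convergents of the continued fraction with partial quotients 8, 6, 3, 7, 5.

8/1, 49/6, 155/19, 1134/139, 5825/714

Using the convergent recurrence p_i = a_i*p_{i-1} + p_{i-2}, q_i = a_i*q_{i-1} + q_{i-2} with p_{-2}=0, p_{-1}=1, q_{-2}=1, q_{-1}=0:
  i=0: a_0=8, p_0 = 8*1 + 0 = 8, q_0 = 8*0 + 1 = 1.
  i=1: a_1=6, p_1 = 6*8 + 1 = 49, q_1 = 6*1 + 0 = 6.
  i=2: a_2=3, p_2 = 3*49 + 8 = 155, q_2 = 3*6 + 1 = 19.
  i=3: a_3=7, p_3 = 7*155 + 49 = 1134, q_3 = 7*19 + 6 = 139.
  i=4: a_4=5, p_4 = 5*1134 + 155 = 5825, q_4 = 5*139 + 19 = 714.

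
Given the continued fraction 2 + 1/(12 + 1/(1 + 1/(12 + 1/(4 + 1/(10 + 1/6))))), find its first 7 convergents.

Using the convergent recurrence p_i = a_i*p_{i-1} + p_{i-2}, q_i = a_i*q_{i-1} + q_{i-2} with p_{-2}=0, p_{-1}=1, q_{-2}=1, q_{-1}=0:
  i=0: a_0=2, p_0 = 2*1 + 0 = 2, q_0 = 2*0 + 1 = 1.
  i=1: a_1=12, p_1 = 12*2 + 1 = 25, q_1 = 12*1 + 0 = 12.
  i=2: a_2=1, p_2 = 1*25 + 2 = 27, q_2 = 1*12 + 1 = 13.
  i=3: a_3=12, p_3 = 12*27 + 25 = 349, q_3 = 12*13 + 12 = 168.
  i=4: a_4=4, p_4 = 4*349 + 27 = 1423, q_4 = 4*168 + 13 = 685.
  i=5: a_5=10, p_5 = 10*1423 + 349 = 14579, q_5 = 10*685 + 168 = 7018.
  i=6: a_6=6, p_6 = 6*14579 + 1423 = 88897, q_6 = 6*7018 + 685 = 42793.

2/1, 25/12, 27/13, 349/168, 1423/685, 14579/7018, 88897/42793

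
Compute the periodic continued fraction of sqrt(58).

[7; (1, 1, 1, 1, 1, 1, 14)]

Write x_i = (sqrt(58) + m_i)/d_i with (m_0, d_0) = (0, 1). a_0 = floor(sqrt(58)) = 7, since 7^2 = 49 <= 58 < 64 = 8^2.
Iterate m_{i+1} = d_i*a_i - m_i, d_{i+1} = (58 - m_{i+1}^2)/d_i, a_{i+1} = floor((a_0 + m_{i+1})/d_{i+1}):
  m_1 = 1*7 - 0 = 7, d_1 = (58 - 7^2)/1 = 9/1 = 9, a_1 = floor((7 + 7)/9) = 1.
  m_2 = 9*1 - 7 = 2, d_2 = (58 - 2^2)/9 = 54/9 = 6, a_2 = floor((7 + 2)/6) = 1.
  m_3 = 6*1 - 2 = 4, d_3 = (58 - 4^2)/6 = 42/6 = 7, a_3 = floor((7 + 4)/7) = 1.
  m_4 = 7*1 - 4 = 3, d_4 = (58 - 3^2)/7 = 49/7 = 7, a_4 = floor((7 + 3)/7) = 1.
  m_5 = 7*1 - 3 = 4, d_5 = (58 - 4^2)/7 = 42/7 = 6, a_5 = floor((7 + 4)/6) = 1.
  m_6 = 6*1 - 4 = 2, d_6 = (58 - 2^2)/6 = 54/6 = 9, a_6 = floor((7 + 2)/9) = 1.
  m_7 = 9*1 - 2 = 7, d_7 = (58 - 7^2)/9 = 9/9 = 1, a_7 = floor((7 + 7)/1) = 14.
  m_8 = 1*14 - 7 = 7, d_8 = (58 - 7^2)/1 = 9/1 = 9: (m_8, d_8) = (m_1, d_1) = (7, 9), so from here the quotients repeat a_1, ..., a_7; the period length is 7.
Hence the expansion of sqrt(58) is a_0 = 7 followed by the repeating block 1, 1, 1, 1, 1, 1, 14 (period 7).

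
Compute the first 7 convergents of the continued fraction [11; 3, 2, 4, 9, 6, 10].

11/1, 34/3, 79/7, 350/31, 3229/286, 19724/1747, 200469/17756

Using the convergent recurrence p_i = a_i*p_{i-1} + p_{i-2}, q_i = a_i*q_{i-1} + q_{i-2} with p_{-2}=0, p_{-1}=1, q_{-2}=1, q_{-1}=0:
  i=0: a_0=11, p_0 = 11*1 + 0 = 11, q_0 = 11*0 + 1 = 1.
  i=1: a_1=3, p_1 = 3*11 + 1 = 34, q_1 = 3*1 + 0 = 3.
  i=2: a_2=2, p_2 = 2*34 + 11 = 79, q_2 = 2*3 + 1 = 7.
  i=3: a_3=4, p_3 = 4*79 + 34 = 350, q_3 = 4*7 + 3 = 31.
  i=4: a_4=9, p_4 = 9*350 + 79 = 3229, q_4 = 9*31 + 7 = 286.
  i=5: a_5=6, p_5 = 6*3229 + 350 = 19724, q_5 = 6*286 + 31 = 1747.
  i=6: a_6=10, p_6 = 10*19724 + 3229 = 200469, q_6 = 10*1747 + 286 = 17756.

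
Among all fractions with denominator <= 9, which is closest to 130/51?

Expand x = 130/51 as a continued fraction with the Euclidean algorithm:
  130 = 2*51 + 28, so a_0 = 2.
  51 = 1*28 + 23, so a_1 = 1.
  28 = 1*23 + 5, so a_2 = 1.
  23 = 4*5 + 3, so a_3 = 4.
  5 = 1*3 + 2, so a_4 = 1.
  3 = 1*2 + 1, so a_5 = 1.
  2 = 2*1 + 0, so a_6 = 2.
so x = [2; 1, 1, 4, 1, 1, 2].
Convergents (p_i = a_i*p_{i-1} + p_{i-2}, q_i = a_i*q_{i-1} + q_{i-2} with p_{-2}=0, p_{-1}=1, q_{-2}=1, q_{-1}=0), until the denominator exceeds 9:
  i=0: a_0=2, p_0 = 2*1 + 0 = 2, q_0 = 2*0 + 1 = 1.
  i=1: a_1=1, p_1 = 1*2 + 1 = 3, q_1 = 1*1 + 0 = 1.
  i=2: a_2=1, p_2 = 1*3 + 2 = 5, q_2 = 1*1 + 1 = 2.
  i=3: a_3=4, p_3 = 4*5 + 3 = 23, q_3 = 4*2 + 1 = 9.
  i=4: a_4=1, p_4 = 1*23 + 5 = 28, q_4 = 1*9 + 2 = 11.
q_4 = 11 > 9, so the last convergent with denominator <= 9 is p_3/q_3 = 23/9.
The closest fraction with denominator <= 9 is either p_3/q_3 or the intermediate fraction (k*p_3 + p_2)/(k*q_3 + q_2) with the largest k >= 1 whose denominator stays <= 9; these approach x as k grows, and every other convergent or intermediate fraction in range is farther away.
Largest k: floor((9 - q_2)/q_3) = floor((9 - 2)/9) = 0.
Since k = 0, no intermediate fraction beyond p_3/q_3 has denominator <= 9, so the convergent 23/9 is the closest (its error is |130*9 - 23*51|/(51*9) = 3/459).

23/9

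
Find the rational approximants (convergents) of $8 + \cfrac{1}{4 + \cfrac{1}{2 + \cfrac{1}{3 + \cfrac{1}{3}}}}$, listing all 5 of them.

Using the convergent recurrence p_i = a_i*p_{i-1} + p_{i-2}, q_i = a_i*q_{i-1} + q_{i-2} with p_{-2}=0, p_{-1}=1, q_{-2}=1, q_{-1}=0:
  i=0: a_0=8, p_0 = 8*1 + 0 = 8, q_0 = 8*0 + 1 = 1.
  i=1: a_1=4, p_1 = 4*8 + 1 = 33, q_1 = 4*1 + 0 = 4.
  i=2: a_2=2, p_2 = 2*33 + 8 = 74, q_2 = 2*4 + 1 = 9.
  i=3: a_3=3, p_3 = 3*74 + 33 = 255, q_3 = 3*9 + 4 = 31.
  i=4: a_4=3, p_4 = 3*255 + 74 = 839, q_4 = 3*31 + 9 = 102.

8/1, 33/4, 74/9, 255/31, 839/102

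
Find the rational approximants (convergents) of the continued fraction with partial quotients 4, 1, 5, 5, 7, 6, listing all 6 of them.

Using the convergent recurrence p_i = a_i*p_{i-1} + p_{i-2}, q_i = a_i*q_{i-1} + q_{i-2} with p_{-2}=0, p_{-1}=1, q_{-2}=1, q_{-1}=0:
  i=0: a_0=4, p_0 = 4*1 + 0 = 4, q_0 = 4*0 + 1 = 1.
  i=1: a_1=1, p_1 = 1*4 + 1 = 5, q_1 = 1*1 + 0 = 1.
  i=2: a_2=5, p_2 = 5*5 + 4 = 29, q_2 = 5*1 + 1 = 6.
  i=3: a_3=5, p_3 = 5*29 + 5 = 150, q_3 = 5*6 + 1 = 31.
  i=4: a_4=7, p_4 = 7*150 + 29 = 1079, q_4 = 7*31 + 6 = 223.
  i=5: a_5=6, p_5 = 6*1079 + 150 = 6624, q_5 = 6*223 + 31 = 1369.

4/1, 5/1, 29/6, 150/31, 1079/223, 6624/1369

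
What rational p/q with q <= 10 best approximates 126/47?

Expand x = 126/47 as a continued fraction with the Euclidean algorithm:
  126 = 2*47 + 32, so a_0 = 2.
  47 = 1*32 + 15, so a_1 = 1.
  32 = 2*15 + 2, so a_2 = 2.
  15 = 7*2 + 1, so a_3 = 7.
  2 = 2*1 + 0, so a_4 = 2.
so x = [2; 1, 2, 7, 2].
Convergents (p_i = a_i*p_{i-1} + p_{i-2}, q_i = a_i*q_{i-1} + q_{i-2} with p_{-2}=0, p_{-1}=1, q_{-2}=1, q_{-1}=0), until the denominator exceeds 10:
  i=0: a_0=2, p_0 = 2*1 + 0 = 2, q_0 = 2*0 + 1 = 1.
  i=1: a_1=1, p_1 = 1*2 + 1 = 3, q_1 = 1*1 + 0 = 1.
  i=2: a_2=2, p_2 = 2*3 + 2 = 8, q_2 = 2*1 + 1 = 3.
  i=3: a_3=7, p_3 = 7*8 + 3 = 59, q_3 = 7*3 + 1 = 22.
q_3 = 22 > 10, so the last convergent with denominator <= 10 is p_2/q_2 = 8/3.
The closest fraction with denominator <= 10 is either p_2/q_2 or the intermediate fraction (k*p_2 + p_1)/(k*q_2 + q_1) with the largest k >= 1 whose denominator stays <= 10; these approach x as k grows, and every other convergent or intermediate fraction in range is farther away.
Largest k: floor((10 - q_1)/q_2) = floor((10 - 1)/3) = 3.
That gives (3*8 + 3)/(3*3 + 1) = 27/10.
Compare the errors: |x - 8/3| = |126*3 - 8*47|/(47*3) = 2/141, and |x - 27/10| = |126*10 - 27*47|/(47*10) = 9/470.
Cross-multiplying, 2*470 = 940 < 1269 = 9*141, so 2/141 is smaller: the convergent 8/3 is closer to x than 27/10.

8/3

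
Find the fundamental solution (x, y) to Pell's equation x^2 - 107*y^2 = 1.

First expand sqrt(107) as a continued fraction. With x_i = (sqrt(107) + m_i)/d_i and (m_0, d_0) = (0, 1): a_0 = floor(sqrt(107)) = 10, since 10^2 = 100 <= 107 < 121 = 11^2.
Iterate m_{i+1} = d_i*a_i - m_i, d_{i+1} = (107 - m_{i+1}^2)/d_i, a_{i+1} = floor((a_0 + m_{i+1})/d_{i+1}):
  m_1 = 1*10 - 0 = 10, d_1 = (107 - 10^2)/1 = 7/1 = 7, a_1 = floor((10 + 10)/7) = 2.
  m_2 = 7*2 - 10 = 4, d_2 = (107 - 4^2)/7 = 91/7 = 13, a_2 = floor((10 + 4)/13) = 1.
  m_3 = 13*1 - 4 = 9, d_3 = (107 - 9^2)/13 = 26/13 = 2, a_3 = floor((10 + 9)/2) = 9.
  m_4 = 2*9 - 9 = 9, d_4 = (107 - 9^2)/2 = 26/2 = 13, a_4 = floor((10 + 9)/13) = 1.
  m_5 = 13*1 - 9 = 4, d_5 = (107 - 4^2)/13 = 91/13 = 7, a_5 = floor((10 + 4)/7) = 2.
  m_6 = 7*2 - 4 = 10, d_6 = (107 - 10^2)/7 = 7/7 = 1, a_6 = floor((10 + 10)/1) = 20.
  m_7 = 1*20 - 10 = 10, d_7 = (107 - 10^2)/1 = 7/1 = 7: (m_7, d_7) = (m_1, d_1) = (10, 7), so from here the quotients repeat a_1, ..., a_6; the period length is 6.
So sqrt(107) = [10; (2, 1, 9, 1, 2, 20)] with period length k = 6.
k is even, so the fundamental solution of x^2 - 107y^2 = 1 is (p_{k-1}, q_{k-1}) = (p_5, q_5); compute convergents through index 5.
Convergents (p_i = a_i*p_{i-1} + p_{i-2}, q_i = a_i*q_{i-1} + q_{i-2} with p_{-2}=0, p_{-1}=1, q_{-2}=1, q_{-1}=0):
  i=0: a_0=10, p_0 = 10*1 + 0 = 10, q_0 = 10*0 + 1 = 1.
  i=1: a_1=2, p_1 = 2*10 + 1 = 21, q_1 = 2*1 + 0 = 2.
  i=2: a_2=1, p_2 = 1*21 + 10 = 31, q_2 = 1*2 + 1 = 3.
  i=3: a_3=9, p_3 = 9*31 + 21 = 300, q_3 = 9*3 + 2 = 29.
  i=4: a_4=1, p_4 = 1*300 + 31 = 331, q_4 = 1*29 + 3 = 32.
  i=5: a_5=2, p_5 = 2*331 + 300 = 962, q_5 = 2*32 + 29 = 93.
Check: 962^2 - 107*93^2 = 925444 - 925443 = 1, so (x, y) = (962, 93) solves the equation, and by the theorem it is the least positive solution.

(x, y) = (962, 93)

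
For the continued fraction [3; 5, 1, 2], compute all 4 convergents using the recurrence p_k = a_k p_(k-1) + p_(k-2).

Using the convergent recurrence p_i = a_i*p_{i-1} + p_{i-2}, q_i = a_i*q_{i-1} + q_{i-2} with p_{-2}=0, p_{-1}=1, q_{-2}=1, q_{-1}=0:
  i=0: a_0=3, p_0 = 3*1 + 0 = 3, q_0 = 3*0 + 1 = 1.
  i=1: a_1=5, p_1 = 5*3 + 1 = 16, q_1 = 5*1 + 0 = 5.
  i=2: a_2=1, p_2 = 1*16 + 3 = 19, q_2 = 1*5 + 1 = 6.
  i=3: a_3=2, p_3 = 2*19 + 16 = 54, q_3 = 2*6 + 5 = 17.

3/1, 16/5, 19/6, 54/17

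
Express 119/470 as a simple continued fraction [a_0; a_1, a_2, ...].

Run the Euclidean algorithm on 119 and 470; the successive quotients are the partial quotients a_0, a_1, ... (each step inverts the fractional part left over by the previous one):
  119 = 0*470 + 119, so a_0 = 0.
  470 = 3*119 + 113, so a_1 = 3.
  119 = 1*113 + 6, so a_2 = 1.
  113 = 18*6 + 5, so a_3 = 18.
  6 = 1*5 + 1, so a_4 = 1.
  5 = 5*1 + 0, so a_5 = 5.
The remainder reaches 0 after 6 divisions, so the expansion has 6 partial quotients, read off in order.

[0; 3, 1, 18, 1, 5]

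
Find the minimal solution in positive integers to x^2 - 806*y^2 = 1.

(x, y) = (6166395, 217202)

First expand sqrt(806) as a continued fraction. With x_i = (sqrt(806) + m_i)/d_i and (m_0, d_0) = (0, 1): a_0 = floor(sqrt(806)) = 28, since 28^2 = 784 <= 806 < 841 = 29^2.
Iterate m_{i+1} = d_i*a_i - m_i, d_{i+1} = (806 - m_{i+1}^2)/d_i, a_{i+1} = floor((a_0 + m_{i+1})/d_{i+1}):
  m_1 = 1*28 - 0 = 28, d_1 = (806 - 28^2)/1 = 22/1 = 22, a_1 = floor((28 + 28)/22) = 2.
  m_2 = 22*2 - 28 = 16, d_2 = (806 - 16^2)/22 = 550/22 = 25, a_2 = floor((28 + 16)/25) = 1.
  m_3 = 25*1 - 16 = 9, d_3 = (806 - 9^2)/25 = 725/25 = 29, a_3 = floor((28 + 9)/29) = 1.
  m_4 = 29*1 - 9 = 20, d_4 = (806 - 20^2)/29 = 406/29 = 14, a_4 = floor((28 + 20)/14) = 3.
  m_5 = 14*3 - 20 = 22, d_5 = (806 - 22^2)/14 = 322/14 = 23, a_5 = floor((28 + 22)/23) = 2.
  m_6 = 23*2 - 22 = 24, d_6 = (806 - 24^2)/23 = 230/23 = 10, a_6 = floor((28 + 24)/10) = 5.
  m_7 = 10*5 - 24 = 26, d_7 = (806 - 26^2)/10 = 130/10 = 13, a_7 = floor((28 + 26)/13) = 4.
  m_8 = 13*4 - 26 = 26, d_8 = (806 - 26^2)/13 = 130/13 = 10, a_8 = floor((28 + 26)/10) = 5.
  m_9 = 10*5 - 26 = 24, d_9 = (806 - 24^2)/10 = 230/10 = 23, a_9 = floor((28 + 24)/23) = 2.
  m_10 = 23*2 - 24 = 22, d_10 = (806 - 22^2)/23 = 322/23 = 14, a_10 = floor((28 + 22)/14) = 3.
  m_11 = 14*3 - 22 = 20, d_11 = (806 - 20^2)/14 = 406/14 = 29, a_11 = floor((28 + 20)/29) = 1.
  m_12 = 29*1 - 20 = 9, d_12 = (806 - 9^2)/29 = 725/29 = 25, a_12 = floor((28 + 9)/25) = 1.
  m_13 = 25*1 - 9 = 16, d_13 = (806 - 16^2)/25 = 550/25 = 22, a_13 = floor((28 + 16)/22) = 2.
  m_14 = 22*2 - 16 = 28, d_14 = (806 - 28^2)/22 = 22/22 = 1, a_14 = floor((28 + 28)/1) = 56.
  m_15 = 1*56 - 28 = 28, d_15 = (806 - 28^2)/1 = 22/1 = 22: (m_15, d_15) = (m_1, d_1) = (28, 22), so from here the quotients repeat a_1, ..., a_14; the period length is 14.
So sqrt(806) = [28; (2, 1, 1, 3, 2, 5, 4, 5, 2, 3, 1, 1, 2, 56)] with period length k = 14.
k is even, so the fundamental solution of x^2 - 806y^2 = 1 is (p_{k-1}, q_{k-1}) = (p_13, q_13); compute convergents through index 13.
Convergents (p_i = a_i*p_{i-1} + p_{i-2}, q_i = a_i*q_{i-1} + q_{i-2} with p_{-2}=0, p_{-1}=1, q_{-2}=1, q_{-1}=0):
  i=0: a_0=28, p_0 = 28*1 + 0 = 28, q_0 = 28*0 + 1 = 1.
  i=1: a_1=2, p_1 = 2*28 + 1 = 57, q_1 = 2*1 + 0 = 2.
  i=2: a_2=1, p_2 = 1*57 + 28 = 85, q_2 = 1*2 + 1 = 3.
  i=3: a_3=1, p_3 = 1*85 + 57 = 142, q_3 = 1*3 + 2 = 5.
  i=4: a_4=3, p_4 = 3*142 + 85 = 511, q_4 = 3*5 + 3 = 18.
  i=5: a_5=2, p_5 = 2*511 + 142 = 1164, q_5 = 2*18 + 5 = 41.
  i=6: a_6=5, p_6 = 5*1164 + 511 = 6331, q_6 = 5*41 + 18 = 223.
  i=7: a_7=4, p_7 = 4*6331 + 1164 = 26488, q_7 = 4*223 + 41 = 933.
  i=8: a_8=5, p_8 = 5*26488 + 6331 = 138771, q_8 = 5*933 + 223 = 4888.
  i=9: a_9=2, p_9 = 2*138771 + 26488 = 304030, q_9 = 2*4888 + 933 = 10709.
  i=10: a_10=3, p_10 = 3*304030 + 138771 = 1050861, q_10 = 3*10709 + 4888 = 37015.
  i=11: a_11=1, p_11 = 1*1050861 + 304030 = 1354891, q_11 = 1*37015 + 10709 = 47724.
  i=12: a_12=1, p_12 = 1*1354891 + 1050861 = 2405752, q_12 = 1*47724 + 37015 = 84739.
  i=13: a_13=2, p_13 = 2*2405752 + 1354891 = 6166395, q_13 = 2*84739 + 47724 = 217202.
Check: 6166395^2 - 806*217202^2 = 38024427296025 - 38024427296024 = 1, so (x, y) = (6166395, 217202) solves the equation, and by the theorem it is the least positive solution.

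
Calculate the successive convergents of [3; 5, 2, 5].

3/1, 16/5, 35/11, 191/60

Using the convergent recurrence p_i = a_i*p_{i-1} + p_{i-2}, q_i = a_i*q_{i-1} + q_{i-2} with p_{-2}=0, p_{-1}=1, q_{-2}=1, q_{-1}=0:
  i=0: a_0=3, p_0 = 3*1 + 0 = 3, q_0 = 3*0 + 1 = 1.
  i=1: a_1=5, p_1 = 5*3 + 1 = 16, q_1 = 5*1 + 0 = 5.
  i=2: a_2=2, p_2 = 2*16 + 3 = 35, q_2 = 2*5 + 1 = 11.
  i=3: a_3=5, p_3 = 5*35 + 16 = 191, q_3 = 5*11 + 5 = 60.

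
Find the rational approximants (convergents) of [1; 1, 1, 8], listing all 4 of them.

1/1, 2/1, 3/2, 26/17

Using the convergent recurrence p_i = a_i*p_{i-1} + p_{i-2}, q_i = a_i*q_{i-1} + q_{i-2} with p_{-2}=0, p_{-1}=1, q_{-2}=1, q_{-1}=0:
  i=0: a_0=1, p_0 = 1*1 + 0 = 1, q_0 = 1*0 + 1 = 1.
  i=1: a_1=1, p_1 = 1*1 + 1 = 2, q_1 = 1*1 + 0 = 1.
  i=2: a_2=1, p_2 = 1*2 + 1 = 3, q_2 = 1*1 + 1 = 2.
  i=3: a_3=8, p_3 = 8*3 + 2 = 26, q_3 = 8*2 + 1 = 17.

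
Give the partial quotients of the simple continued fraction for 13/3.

Run the Euclidean algorithm on 13 and 3; the successive quotients are the partial quotients a_0, a_1, ... (each step inverts the fractional part left over by the previous one):
  13 = 4*3 + 1, so a_0 = 4.
  3 = 3*1 + 0, so a_1 = 3.
The remainder reaches 0 after 2 divisions, so the expansion has 2 partial quotients, read off in order.

[4; 3]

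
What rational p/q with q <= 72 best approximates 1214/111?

689/63

Expand x = 1214/111 as a continued fraction with the Euclidean algorithm:
  1214 = 10*111 + 104, so a_0 = 10.
  111 = 1*104 + 7, so a_1 = 1.
  104 = 14*7 + 6, so a_2 = 14.
  7 = 1*6 + 1, so a_3 = 1.
  6 = 6*1 + 0, so a_4 = 6.
so x = [10; 1, 14, 1, 6].
Convergents (p_i = a_i*p_{i-1} + p_{i-2}, q_i = a_i*q_{i-1} + q_{i-2} with p_{-2}=0, p_{-1}=1, q_{-2}=1, q_{-1}=0), until the denominator exceeds 72:
  i=0: a_0=10, p_0 = 10*1 + 0 = 10, q_0 = 10*0 + 1 = 1.
  i=1: a_1=1, p_1 = 1*10 + 1 = 11, q_1 = 1*1 + 0 = 1.
  i=2: a_2=14, p_2 = 14*11 + 10 = 164, q_2 = 14*1 + 1 = 15.
  i=3: a_3=1, p_3 = 1*164 + 11 = 175, q_3 = 1*15 + 1 = 16.
  i=4: a_4=6, p_4 = 6*175 + 164 = 1214, q_4 = 6*16 + 15 = 111.
q_4 = 111 > 72, so the last convergent with denominator <= 72 is p_3/q_3 = 175/16.
The closest fraction with denominator <= 72 is either p_3/q_3 or the intermediate fraction (k*p_3 + p_2)/(k*q_3 + q_2) with the largest k >= 1 whose denominator stays <= 72; these approach x as k grows, and every other convergent or intermediate fraction in range is farther away.
Largest k: floor((72 - q_2)/q_3) = floor((72 - 15)/16) = 3.
That gives (3*175 + 164)/(3*16 + 15) = 689/63.
Compare the errors: |x - 175/16| = |1214*16 - 175*111|/(111*16) = 1/1776, and |x - 689/63| = |1214*63 - 689*111|/(111*63) = 3/6993.
Cross-multiplying, 3*1776 = 5328 < 6993 = 1*6993, so 3/6993 is smaller: the intermediate fraction 689/63 is closer to x than 175/16.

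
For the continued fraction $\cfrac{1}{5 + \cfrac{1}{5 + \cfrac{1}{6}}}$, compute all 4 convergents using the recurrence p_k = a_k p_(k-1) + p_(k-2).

Using the convergent recurrence p_i = a_i*p_{i-1} + p_{i-2}, q_i = a_i*q_{i-1} + q_{i-2} with p_{-2}=0, p_{-1}=1, q_{-2}=1, q_{-1}=0:
  i=0: a_0=0, p_0 = 0*1 + 0 = 0, q_0 = 0*0 + 1 = 1.
  i=1: a_1=5, p_1 = 5*0 + 1 = 1, q_1 = 5*1 + 0 = 5.
  i=2: a_2=5, p_2 = 5*1 + 0 = 5, q_2 = 5*5 + 1 = 26.
  i=3: a_3=6, p_3 = 6*5 + 1 = 31, q_3 = 6*26 + 5 = 161.

0/1, 1/5, 5/26, 31/161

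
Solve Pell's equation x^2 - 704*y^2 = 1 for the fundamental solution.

First expand sqrt(704) as a continued fraction. With x_i = (sqrt(704) + m_i)/d_i and (m_0, d_0) = (0, 1): a_0 = floor(sqrt(704)) = 26, since 26^2 = 676 <= 704 < 729 = 27^2.
Iterate m_{i+1} = d_i*a_i - m_i, d_{i+1} = (704 - m_{i+1}^2)/d_i, a_{i+1} = floor((a_0 + m_{i+1})/d_{i+1}):
  m_1 = 1*26 - 0 = 26, d_1 = (704 - 26^2)/1 = 28/1 = 28, a_1 = floor((26 + 26)/28) = 1.
  m_2 = 28*1 - 26 = 2, d_2 = (704 - 2^2)/28 = 700/28 = 25, a_2 = floor((26 + 2)/25) = 1.
  m_3 = 25*1 - 2 = 23, d_3 = (704 - 23^2)/25 = 175/25 = 7, a_3 = floor((26 + 23)/7) = 7.
  m_4 = 7*7 - 23 = 26, d_4 = (704 - 26^2)/7 = 28/7 = 4, a_4 = floor((26 + 26)/4) = 13.
  m_5 = 4*13 - 26 = 26, d_5 = (704 - 26^2)/4 = 28/4 = 7, a_5 = floor((26 + 26)/7) = 7.
  m_6 = 7*7 - 26 = 23, d_6 = (704 - 23^2)/7 = 175/7 = 25, a_6 = floor((26 + 23)/25) = 1.
  m_7 = 25*1 - 23 = 2, d_7 = (704 - 2^2)/25 = 700/25 = 28, a_7 = floor((26 + 2)/28) = 1.
  m_8 = 28*1 - 2 = 26, d_8 = (704 - 26^2)/28 = 28/28 = 1, a_8 = floor((26 + 26)/1) = 52.
  m_9 = 1*52 - 26 = 26, d_9 = (704 - 26^2)/1 = 28/1 = 28: (m_9, d_9) = (m_1, d_1) = (26, 28), so from here the quotients repeat a_1, ..., a_8; the period length is 8.
So sqrt(704) = [26; (1, 1, 7, 13, 7, 1, 1, 52)] with period length k = 8.
k is even, so the fundamental solution of x^2 - 704y^2 = 1 is (p_{k-1}, q_{k-1}) = (p_7, q_7); compute convergents through index 7.
Convergents (p_i = a_i*p_{i-1} + p_{i-2}, q_i = a_i*q_{i-1} + q_{i-2} with p_{-2}=0, p_{-1}=1, q_{-2}=1, q_{-1}=0):
  i=0: a_0=26, p_0 = 26*1 + 0 = 26, q_0 = 26*0 + 1 = 1.
  i=1: a_1=1, p_1 = 1*26 + 1 = 27, q_1 = 1*1 + 0 = 1.
  i=2: a_2=1, p_2 = 1*27 + 26 = 53, q_2 = 1*1 + 1 = 2.
  i=3: a_3=7, p_3 = 7*53 + 27 = 398, q_3 = 7*2 + 1 = 15.
  i=4: a_4=13, p_4 = 13*398 + 53 = 5227, q_4 = 13*15 + 2 = 197.
  i=5: a_5=7, p_5 = 7*5227 + 398 = 36987, q_5 = 7*197 + 15 = 1394.
  i=6: a_6=1, p_6 = 1*36987 + 5227 = 42214, q_6 = 1*1394 + 197 = 1591.
  i=7: a_7=1, p_7 = 1*42214 + 36987 = 79201, q_7 = 1*1591 + 1394 = 2985.
Check: 79201^2 - 704*2985^2 = 6272798401 - 6272798400 = 1, so (x, y) = (79201, 2985) solves the equation, and by the theorem it is the least positive solution.

(x, y) = (79201, 2985)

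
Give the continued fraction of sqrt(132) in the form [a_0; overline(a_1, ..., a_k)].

[11; overline(2, 22)]

Write x_i = (sqrt(132) + m_i)/d_i with (m_0, d_0) = (0, 1). a_0 = floor(sqrt(132)) = 11, since 11^2 = 121 <= 132 < 144 = 12^2.
Iterate m_{i+1} = d_i*a_i - m_i, d_{i+1} = (132 - m_{i+1}^2)/d_i, a_{i+1} = floor((a_0 + m_{i+1})/d_{i+1}):
  m_1 = 1*11 - 0 = 11, d_1 = (132 - 11^2)/1 = 11/1 = 11, a_1 = floor((11 + 11)/11) = 2.
  m_2 = 11*2 - 11 = 11, d_2 = (132 - 11^2)/11 = 11/11 = 1, a_2 = floor((11 + 11)/1) = 22.
  m_3 = 1*22 - 11 = 11, d_3 = (132 - 11^2)/1 = 11/1 = 11: (m_3, d_3) = (m_1, d_1) = (11, 11), so from here the quotients repeat a_1, a_2; the period length is 2.
Hence the expansion of sqrt(132) is a_0 = 11 followed by the repeating block 2, 22 (period 2).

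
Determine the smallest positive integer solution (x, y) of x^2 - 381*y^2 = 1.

First expand sqrt(381) as a continued fraction. With x_i = (sqrt(381) + m_i)/d_i and (m_0, d_0) = (0, 1): a_0 = floor(sqrt(381)) = 19, since 19^2 = 361 <= 381 < 400 = 20^2.
Iterate m_{i+1} = d_i*a_i - m_i, d_{i+1} = (381 - m_{i+1}^2)/d_i, a_{i+1} = floor((a_0 + m_{i+1})/d_{i+1}):
  m_1 = 1*19 - 0 = 19, d_1 = (381 - 19^2)/1 = 20/1 = 20, a_1 = floor((19 + 19)/20) = 1.
  m_2 = 20*1 - 19 = 1, d_2 = (381 - 1^2)/20 = 380/20 = 19, a_2 = floor((19 + 1)/19) = 1.
  m_3 = 19*1 - 1 = 18, d_3 = (381 - 18^2)/19 = 57/19 = 3, a_3 = floor((19 + 18)/3) = 12.
  m_4 = 3*12 - 18 = 18, d_4 = (381 - 18^2)/3 = 57/3 = 19, a_4 = floor((19 + 18)/19) = 1.
  m_5 = 19*1 - 18 = 1, d_5 = (381 - 1^2)/19 = 380/19 = 20, a_5 = floor((19 + 1)/20) = 1.
  m_6 = 20*1 - 1 = 19, d_6 = (381 - 19^2)/20 = 20/20 = 1, a_6 = floor((19 + 19)/1) = 38.
  m_7 = 1*38 - 19 = 19, d_7 = (381 - 19^2)/1 = 20/1 = 20: (m_7, d_7) = (m_1, d_1) = (19, 20), so from here the quotients repeat a_1, ..., a_6; the period length is 6.
So sqrt(381) = [19; (1, 1, 12, 1, 1, 38)] with period length k = 6.
k is even, so the fundamental solution of x^2 - 381y^2 = 1 is (p_{k-1}, q_{k-1}) = (p_5, q_5); compute convergents through index 5.
Convergents (p_i = a_i*p_{i-1} + p_{i-2}, q_i = a_i*q_{i-1} + q_{i-2} with p_{-2}=0, p_{-1}=1, q_{-2}=1, q_{-1}=0):
  i=0: a_0=19, p_0 = 19*1 + 0 = 19, q_0 = 19*0 + 1 = 1.
  i=1: a_1=1, p_1 = 1*19 + 1 = 20, q_1 = 1*1 + 0 = 1.
  i=2: a_2=1, p_2 = 1*20 + 19 = 39, q_2 = 1*1 + 1 = 2.
  i=3: a_3=12, p_3 = 12*39 + 20 = 488, q_3 = 12*2 + 1 = 25.
  i=4: a_4=1, p_4 = 1*488 + 39 = 527, q_4 = 1*25 + 2 = 27.
  i=5: a_5=1, p_5 = 1*527 + 488 = 1015, q_5 = 1*27 + 25 = 52.
Check: 1015^2 - 381*52^2 = 1030225 - 1030224 = 1, so (x, y) = (1015, 52) solves the equation, and by the theorem it is the least positive solution.

(x, y) = (1015, 52)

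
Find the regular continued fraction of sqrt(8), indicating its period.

Write x_i = (sqrt(8) + m_i)/d_i with (m_0, d_0) = (0, 1). a_0 = floor(sqrt(8)) = 2, since 2^2 = 4 <= 8 < 9 = 3^2.
Iterate m_{i+1} = d_i*a_i - m_i, d_{i+1} = (8 - m_{i+1}^2)/d_i, a_{i+1} = floor((a_0 + m_{i+1})/d_{i+1}):
  m_1 = 1*2 - 0 = 2, d_1 = (8 - 2^2)/1 = 4/1 = 4, a_1 = floor((2 + 2)/4) = 1.
  m_2 = 4*1 - 2 = 2, d_2 = (8 - 2^2)/4 = 4/4 = 1, a_2 = floor((2 + 2)/1) = 4.
  m_3 = 1*4 - 2 = 2, d_3 = (8 - 2^2)/1 = 4/1 = 4: (m_3, d_3) = (m_1, d_1) = (2, 4), so from here the quotients repeat a_1, a_2; the period length is 2.
Hence the expansion of sqrt(8) is a_0 = 2 followed by the repeating block 1, 4 (period 2).

[2; (1, 4)]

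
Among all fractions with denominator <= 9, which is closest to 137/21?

Expand x = 137/21 as a continued fraction with the Euclidean algorithm:
  137 = 6*21 + 11, so a_0 = 6.
  21 = 1*11 + 10, so a_1 = 1.
  11 = 1*10 + 1, so a_2 = 1.
  10 = 10*1 + 0, so a_3 = 10.
so x = [6; 1, 1, 10].
Convergents (p_i = a_i*p_{i-1} + p_{i-2}, q_i = a_i*q_{i-1} + q_{i-2} with p_{-2}=0, p_{-1}=1, q_{-2}=1, q_{-1}=0), until the denominator exceeds 9:
  i=0: a_0=6, p_0 = 6*1 + 0 = 6, q_0 = 6*0 + 1 = 1.
  i=1: a_1=1, p_1 = 1*6 + 1 = 7, q_1 = 1*1 + 0 = 1.
  i=2: a_2=1, p_2 = 1*7 + 6 = 13, q_2 = 1*1 + 1 = 2.
  i=3: a_3=10, p_3 = 10*13 + 7 = 137, q_3 = 10*2 + 1 = 21.
q_3 = 21 > 9, so the last convergent with denominator <= 9 is p_2/q_2 = 13/2.
The closest fraction with denominator <= 9 is either p_2/q_2 or the intermediate fraction (k*p_2 + p_1)/(k*q_2 + q_1) with the largest k >= 1 whose denominator stays <= 9; these approach x as k grows, and every other convergent or intermediate fraction in range is farther away.
Largest k: floor((9 - q_1)/q_2) = floor((9 - 1)/2) = 4.
That gives (4*13 + 7)/(4*2 + 1) = 59/9.
Compare the errors: |x - 13/2| = |137*2 - 13*21|/(21*2) = 1/42, and |x - 59/9| = |137*9 - 59*21|/(21*9) = 6/189.
Cross-multiplying, 1*189 = 189 < 252 = 6*42, so 1/42 is smaller: the convergent 13/2 is closer to x than 59/9.

13/2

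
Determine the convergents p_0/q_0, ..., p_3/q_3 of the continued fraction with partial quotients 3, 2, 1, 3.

3/1, 7/2, 10/3, 37/11

Using the convergent recurrence p_i = a_i*p_{i-1} + p_{i-2}, q_i = a_i*q_{i-1} + q_{i-2} with p_{-2}=0, p_{-1}=1, q_{-2}=1, q_{-1}=0:
  i=0: a_0=3, p_0 = 3*1 + 0 = 3, q_0 = 3*0 + 1 = 1.
  i=1: a_1=2, p_1 = 2*3 + 1 = 7, q_1 = 2*1 + 0 = 2.
  i=2: a_2=1, p_2 = 1*7 + 3 = 10, q_2 = 1*2 + 1 = 3.
  i=3: a_3=3, p_3 = 3*10 + 7 = 37, q_3 = 3*3 + 2 = 11.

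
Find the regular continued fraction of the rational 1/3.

[0; 3]

Run the Euclidean algorithm on 1 and 3; the successive quotients are the partial quotients a_0, a_1, ... (each step inverts the fractional part left over by the previous one):
  1 = 0*3 + 1, so a_0 = 0.
  3 = 3*1 + 0, so a_1 = 3.
The remainder reaches 0 after 2 divisions, so the expansion has 2 partial quotients, read off in order.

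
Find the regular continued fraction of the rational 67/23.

Run the Euclidean algorithm on 67 and 23; the successive quotients are the partial quotients a_0, a_1, ... (each step inverts the fractional part left over by the previous one):
  67 = 2*23 + 21, so a_0 = 2.
  23 = 1*21 + 2, so a_1 = 1.
  21 = 10*2 + 1, so a_2 = 10.
  2 = 2*1 + 0, so a_3 = 2.
The remainder reaches 0 after 4 divisions, so the expansion has 4 partial quotients, read off in order.

[2; 1, 10, 2]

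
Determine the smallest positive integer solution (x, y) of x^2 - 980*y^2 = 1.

(x, y) = (51841, 1656)

First expand sqrt(980) as a continued fraction. With x_i = (sqrt(980) + m_i)/d_i and (m_0, d_0) = (0, 1): a_0 = floor(sqrt(980)) = 31, since 31^2 = 961 <= 980 < 1024 = 32^2.
Iterate m_{i+1} = d_i*a_i - m_i, d_{i+1} = (980 - m_{i+1}^2)/d_i, a_{i+1} = floor((a_0 + m_{i+1})/d_{i+1}):
  m_1 = 1*31 - 0 = 31, d_1 = (980 - 31^2)/1 = 19/1 = 19, a_1 = floor((31 + 31)/19) = 3.
  m_2 = 19*3 - 31 = 26, d_2 = (980 - 26^2)/19 = 304/19 = 16, a_2 = floor((31 + 26)/16) = 3.
  m_3 = 16*3 - 26 = 22, d_3 = (980 - 22^2)/16 = 496/16 = 31, a_3 = floor((31 + 22)/31) = 1.
  m_4 = 31*1 - 22 = 9, d_4 = (980 - 9^2)/31 = 899/31 = 29, a_4 = floor((31 + 9)/29) = 1.
  m_5 = 29*1 - 9 = 20, d_5 = (980 - 20^2)/29 = 580/29 = 20, a_5 = floor((31 + 20)/20) = 2.
  m_6 = 20*2 - 20 = 20, d_6 = (980 - 20^2)/20 = 580/20 = 29, a_6 = floor((31 + 20)/29) = 1.
  m_7 = 29*1 - 20 = 9, d_7 = (980 - 9^2)/29 = 899/29 = 31, a_7 = floor((31 + 9)/31) = 1.
  m_8 = 31*1 - 9 = 22, d_8 = (980 - 22^2)/31 = 496/31 = 16, a_8 = floor((31 + 22)/16) = 3.
  m_9 = 16*3 - 22 = 26, d_9 = (980 - 26^2)/16 = 304/16 = 19, a_9 = floor((31 + 26)/19) = 3.
  m_10 = 19*3 - 26 = 31, d_10 = (980 - 31^2)/19 = 19/19 = 1, a_10 = floor((31 + 31)/1) = 62.
  m_11 = 1*62 - 31 = 31, d_11 = (980 - 31^2)/1 = 19/1 = 19: (m_11, d_11) = (m_1, d_1) = (31, 19), so from here the quotients repeat a_1, ..., a_10; the period length is 10.
So sqrt(980) = [31; (3, 3, 1, 1, 2, 1, 1, 3, 3, 62)] with period length k = 10.
k is even, so the fundamental solution of x^2 - 980y^2 = 1 is (p_{k-1}, q_{k-1}) = (p_9, q_9); compute convergents through index 9.
Convergents (p_i = a_i*p_{i-1} + p_{i-2}, q_i = a_i*q_{i-1} + q_{i-2} with p_{-2}=0, p_{-1}=1, q_{-2}=1, q_{-1}=0):
  i=0: a_0=31, p_0 = 31*1 + 0 = 31, q_0 = 31*0 + 1 = 1.
  i=1: a_1=3, p_1 = 3*31 + 1 = 94, q_1 = 3*1 + 0 = 3.
  i=2: a_2=3, p_2 = 3*94 + 31 = 313, q_2 = 3*3 + 1 = 10.
  i=3: a_3=1, p_3 = 1*313 + 94 = 407, q_3 = 1*10 + 3 = 13.
  i=4: a_4=1, p_4 = 1*407 + 313 = 720, q_4 = 1*13 + 10 = 23.
  i=5: a_5=2, p_5 = 2*720 + 407 = 1847, q_5 = 2*23 + 13 = 59.
  i=6: a_6=1, p_6 = 1*1847 + 720 = 2567, q_6 = 1*59 + 23 = 82.
  i=7: a_7=1, p_7 = 1*2567 + 1847 = 4414, q_7 = 1*82 + 59 = 141.
  i=8: a_8=3, p_8 = 3*4414 + 2567 = 15809, q_8 = 3*141 + 82 = 505.
  i=9: a_9=3, p_9 = 3*15809 + 4414 = 51841, q_9 = 3*505 + 141 = 1656.
Check: 51841^2 - 980*1656^2 = 2687489281 - 2687489280 = 1, so (x, y) = (51841, 1656) solves the equation, and by the theorem it is the least positive solution.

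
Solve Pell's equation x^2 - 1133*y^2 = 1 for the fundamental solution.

First expand sqrt(1133) as a continued fraction. With x_i = (sqrt(1133) + m_i)/d_i and (m_0, d_0) = (0, 1): a_0 = floor(sqrt(1133)) = 33, since 33^2 = 1089 <= 1133 < 1156 = 34^2.
Iterate m_{i+1} = d_i*a_i - m_i, d_{i+1} = (1133 - m_{i+1}^2)/d_i, a_{i+1} = floor((a_0 + m_{i+1})/d_{i+1}):
  m_1 = 1*33 - 0 = 33, d_1 = (1133 - 33^2)/1 = 44/1 = 44, a_1 = floor((33 + 33)/44) = 1.
  m_2 = 44*1 - 33 = 11, d_2 = (1133 - 11^2)/44 = 1012/44 = 23, a_2 = floor((33 + 11)/23) = 1.
  m_3 = 23*1 - 11 = 12, d_3 = (1133 - 12^2)/23 = 989/23 = 43, a_3 = floor((33 + 12)/43) = 1.
  m_4 = 43*1 - 12 = 31, d_4 = (1133 - 31^2)/43 = 172/43 = 4, a_4 = floor((33 + 31)/4) = 16.
  m_5 = 4*16 - 31 = 33, d_5 = (1133 - 33^2)/4 = 44/4 = 11, a_5 = floor((33 + 33)/11) = 6.
  m_6 = 11*6 - 33 = 33, d_6 = (1133 - 33^2)/11 = 44/11 = 4, a_6 = floor((33 + 33)/4) = 16.
  m_7 = 4*16 - 33 = 31, d_7 = (1133 - 31^2)/4 = 172/4 = 43, a_7 = floor((33 + 31)/43) = 1.
  m_8 = 43*1 - 31 = 12, d_8 = (1133 - 12^2)/43 = 989/43 = 23, a_8 = floor((33 + 12)/23) = 1.
  m_9 = 23*1 - 12 = 11, d_9 = (1133 - 11^2)/23 = 1012/23 = 44, a_9 = floor((33 + 11)/44) = 1.
  m_10 = 44*1 - 11 = 33, d_10 = (1133 - 33^2)/44 = 44/44 = 1, a_10 = floor((33 + 33)/1) = 66.
  m_11 = 1*66 - 33 = 33, d_11 = (1133 - 33^2)/1 = 44/1 = 44: (m_11, d_11) = (m_1, d_1) = (33, 44), so from here the quotients repeat a_1, ..., a_10; the period length is 10.
So sqrt(1133) = [33; (1, 1, 1, 16, 6, 16, 1, 1, 1, 66)] with period length k = 10.
k is even, so the fundamental solution of x^2 - 1133y^2 = 1 is (p_{k-1}, q_{k-1}) = (p_9, q_9); compute convergents through index 9.
Convergents (p_i = a_i*p_{i-1} + p_{i-2}, q_i = a_i*q_{i-1} + q_{i-2} with p_{-2}=0, p_{-1}=1, q_{-2}=1, q_{-1}=0):
  i=0: a_0=33, p_0 = 33*1 + 0 = 33, q_0 = 33*0 + 1 = 1.
  i=1: a_1=1, p_1 = 1*33 + 1 = 34, q_1 = 1*1 + 0 = 1.
  i=2: a_2=1, p_2 = 1*34 + 33 = 67, q_2 = 1*1 + 1 = 2.
  i=3: a_3=1, p_3 = 1*67 + 34 = 101, q_3 = 1*2 + 1 = 3.
  i=4: a_4=16, p_4 = 16*101 + 67 = 1683, q_4 = 16*3 + 2 = 50.
  i=5: a_5=6, p_5 = 6*1683 + 101 = 10199, q_5 = 6*50 + 3 = 303.
  i=6: a_6=16, p_6 = 16*10199 + 1683 = 164867, q_6 = 16*303 + 50 = 4898.
  i=7: a_7=1, p_7 = 1*164867 + 10199 = 175066, q_7 = 1*4898 + 303 = 5201.
  i=8: a_8=1, p_8 = 1*175066 + 164867 = 339933, q_8 = 1*5201 + 4898 = 10099.
  i=9: a_9=1, p_9 = 1*339933 + 175066 = 514999, q_9 = 1*10099 + 5201 = 15300.
Check: 514999^2 - 1133*15300^2 = 265223970001 - 265223970000 = 1, so (x, y) = (514999, 15300) solves the equation, and by the theorem it is the least positive solution.

(x, y) = (514999, 15300)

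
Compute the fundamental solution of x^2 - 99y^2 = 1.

First expand sqrt(99) as a continued fraction. With x_i = (sqrt(99) + m_i)/d_i and (m_0, d_0) = (0, 1): a_0 = floor(sqrt(99)) = 9, since 9^2 = 81 <= 99 < 100 = 10^2.
Iterate m_{i+1} = d_i*a_i - m_i, d_{i+1} = (99 - m_{i+1}^2)/d_i, a_{i+1} = floor((a_0 + m_{i+1})/d_{i+1}):
  m_1 = 1*9 - 0 = 9, d_1 = (99 - 9^2)/1 = 18/1 = 18, a_1 = floor((9 + 9)/18) = 1.
  m_2 = 18*1 - 9 = 9, d_2 = (99 - 9^2)/18 = 18/18 = 1, a_2 = floor((9 + 9)/1) = 18.
  m_3 = 1*18 - 9 = 9, d_3 = (99 - 9^2)/1 = 18/1 = 18: (m_3, d_3) = (m_1, d_1) = (9, 18), so from here the quotients repeat a_1, a_2; the period length is 2.
So sqrt(99) = [9; (1, 18)] with period length k = 2.
k is even, so the fundamental solution of x^2 - 99y^2 = 1 is (p_{k-1}, q_{k-1}) = (p_1, q_1); compute convergents through index 1.
Convergents (p_i = a_i*p_{i-1} + p_{i-2}, q_i = a_i*q_{i-1} + q_{i-2} with p_{-2}=0, p_{-1}=1, q_{-2}=1, q_{-1}=0):
  i=0: a_0=9, p_0 = 9*1 + 0 = 9, q_0 = 9*0 + 1 = 1.
  i=1: a_1=1, p_1 = 1*9 + 1 = 10, q_1 = 1*1 + 0 = 1.
Check: 10^2 - 99*1^2 = 100 - 99 = 1, so (x, y) = (10, 1) solves the equation, and by the theorem it is the least positive solution.

(x, y) = (10, 1)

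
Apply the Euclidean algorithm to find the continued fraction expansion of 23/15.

Run the Euclidean algorithm on 23 and 15; the successive quotients are the partial quotients a_0, a_1, ... (each step inverts the fractional part left over by the previous one):
  23 = 1*15 + 8, so a_0 = 1.
  15 = 1*8 + 7, so a_1 = 1.
  8 = 1*7 + 1, so a_2 = 1.
  7 = 7*1 + 0, so a_3 = 7.
The remainder reaches 0 after 4 divisions, so the expansion has 4 partial quotients, read off in order.

[1; 1, 1, 7]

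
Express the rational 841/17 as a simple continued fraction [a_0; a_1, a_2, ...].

Run the Euclidean algorithm on 841 and 17; the successive quotients are the partial quotients a_0, a_1, ... (each step inverts the fractional part left over by the previous one):
  841 = 49*17 + 8, so a_0 = 49.
  17 = 2*8 + 1, so a_1 = 2.
  8 = 8*1 + 0, so a_2 = 8.
The remainder reaches 0 after 3 divisions, so the expansion has 3 partial quotients, read off in order.

[49; 2, 8]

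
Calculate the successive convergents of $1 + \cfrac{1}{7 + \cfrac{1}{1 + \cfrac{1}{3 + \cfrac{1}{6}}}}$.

1/1, 8/7, 9/8, 35/31, 219/194

Using the convergent recurrence p_i = a_i*p_{i-1} + p_{i-2}, q_i = a_i*q_{i-1} + q_{i-2} with p_{-2}=0, p_{-1}=1, q_{-2}=1, q_{-1}=0:
  i=0: a_0=1, p_0 = 1*1 + 0 = 1, q_0 = 1*0 + 1 = 1.
  i=1: a_1=7, p_1 = 7*1 + 1 = 8, q_1 = 7*1 + 0 = 7.
  i=2: a_2=1, p_2 = 1*8 + 1 = 9, q_2 = 1*7 + 1 = 8.
  i=3: a_3=3, p_3 = 3*9 + 8 = 35, q_3 = 3*8 + 7 = 31.
  i=4: a_4=6, p_4 = 6*35 + 9 = 219, q_4 = 6*31 + 8 = 194.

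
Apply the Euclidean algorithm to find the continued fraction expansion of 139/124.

[1; 8, 3, 1, 3]

Run the Euclidean algorithm on 139 and 124; the successive quotients are the partial quotients a_0, a_1, ... (each step inverts the fractional part left over by the previous one):
  139 = 1*124 + 15, so a_0 = 1.
  124 = 8*15 + 4, so a_1 = 8.
  15 = 3*4 + 3, so a_2 = 3.
  4 = 1*3 + 1, so a_3 = 1.
  3 = 3*1 + 0, so a_4 = 3.
The remainder reaches 0 after 5 divisions, so the expansion has 5 partial quotients, read off in order.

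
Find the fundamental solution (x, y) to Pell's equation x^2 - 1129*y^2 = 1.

First expand sqrt(1129) as a continued fraction. With x_i = (sqrt(1129) + m_i)/d_i and (m_0, d_0) = (0, 1): a_0 = floor(sqrt(1129)) = 33, since 33^2 = 1089 <= 1129 < 1156 = 34^2.
Iterate m_{i+1} = d_i*a_i - m_i, d_{i+1} = (1129 - m_{i+1}^2)/d_i, a_{i+1} = floor((a_0 + m_{i+1})/d_{i+1}):
  m_1 = 1*33 - 0 = 33, d_1 = (1129 - 33^2)/1 = 40/1 = 40, a_1 = floor((33 + 33)/40) = 1.
  m_2 = 40*1 - 33 = 7, d_2 = (1129 - 7^2)/40 = 1080/40 = 27, a_2 = floor((33 + 7)/27) = 1.
  m_3 = 27*1 - 7 = 20, d_3 = (1129 - 20^2)/27 = 729/27 = 27, a_3 = floor((33 + 20)/27) = 1.
  m_4 = 27*1 - 20 = 7, d_4 = (1129 - 7^2)/27 = 1080/27 = 40, a_4 = floor((33 + 7)/40) = 1.
  m_5 = 40*1 - 7 = 33, d_5 = (1129 - 33^2)/40 = 40/40 = 1, a_5 = floor((33 + 33)/1) = 66.
  m_6 = 1*66 - 33 = 33, d_6 = (1129 - 33^2)/1 = 40/1 = 40: (m_6, d_6) = (m_1, d_1) = (33, 40), so from here the quotients repeat a_1, ..., a_5; the period length is 5.
So sqrt(1129) = [33; (1, 1, 1, 1, 66)] with period length k = 5.
k is odd, so (p_{k-1}, q_{k-1}) only solves x^2 - 1129y^2 = -1 and the fundamental solution of x^2 - 1129y^2 = 1 is (p_{2k-1}, q_{2k-1}) = (p_9, q_9); compute convergents through index 9, running through the period twice.
Convergents (p_i = a_i*p_{i-1} + p_{i-2}, q_i = a_i*q_{i-1} + q_{i-2} with p_{-2}=0, p_{-1}=1, q_{-2}=1, q_{-1}=0):
  i=0: a_0=33, p_0 = 33*1 + 0 = 33, q_0 = 33*0 + 1 = 1.
  i=1: a_1=1, p_1 = 1*33 + 1 = 34, q_1 = 1*1 + 0 = 1.
  i=2: a_2=1, p_2 = 1*34 + 33 = 67, q_2 = 1*1 + 1 = 2.
  i=3: a_3=1, p_3 = 1*67 + 34 = 101, q_3 = 1*2 + 1 = 3.
  i=4: a_4=1, p_4 = 1*101 + 67 = 168, q_4 = 1*3 + 2 = 5.
  i=5: a_5=66, p_5 = 66*168 + 101 = 11189, q_5 = 66*5 + 3 = 333.
  i=6: a_6=1, p_6 = 1*11189 + 168 = 11357, q_6 = 1*333 + 5 = 338.
  i=7: a_7=1, p_7 = 1*11357 + 11189 = 22546, q_7 = 1*338 + 333 = 671.
  i=8: a_8=1, p_8 = 1*22546 + 11357 = 33903, q_8 = 1*671 + 338 = 1009.
  i=9: a_9=1, p_9 = 1*33903 + 22546 = 56449, q_9 = 1*1009 + 671 = 1680.
Indeed p_4^2 - 1129*q_4^2 = 28224 - 28225 = -1, not +1.
Check: 56449^2 - 1129*1680^2 = 3186489601 - 3186489600 = 1, so (x, y) = (56449, 1680) solves the equation, and by the theorem it is the least positive solution.

(x, y) = (56449, 1680)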